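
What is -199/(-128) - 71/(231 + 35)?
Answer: 21923/17024 ≈ 1.2878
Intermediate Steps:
-199/(-128) - 71/(231 + 35) = -199*(-1/128) - 71/266 = 199/128 - 71*1/266 = 199/128 - 71/266 = 21923/17024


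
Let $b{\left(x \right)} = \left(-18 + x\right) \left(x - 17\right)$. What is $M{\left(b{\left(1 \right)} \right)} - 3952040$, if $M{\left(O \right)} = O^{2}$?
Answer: $-3878056$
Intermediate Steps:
$b{\left(x \right)} = \left(-18 + x\right) \left(-17 + x\right)$
$M{\left(b{\left(1 \right)} \right)} - 3952040 = \left(306 + 1^{2} - 35\right)^{2} - 3952040 = \left(306 + 1 - 35\right)^{2} - 3952040 = 272^{2} - 3952040 = 73984 - 3952040 = -3878056$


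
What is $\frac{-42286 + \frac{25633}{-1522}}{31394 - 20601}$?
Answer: $- \frac{64384925}{16426946} \approx -3.9195$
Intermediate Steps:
$\frac{-42286 + \frac{25633}{-1522}}{31394 - 20601} = \frac{-42286 + 25633 \left(- \frac{1}{1522}\right)}{10793} = \left(-42286 - \frac{25633}{1522}\right) \frac{1}{10793} = \left(- \frac{64384925}{1522}\right) \frac{1}{10793} = - \frac{64384925}{16426946}$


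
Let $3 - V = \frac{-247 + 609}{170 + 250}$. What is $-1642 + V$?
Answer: $- \frac{344371}{210} \approx -1639.9$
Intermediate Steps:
$V = \frac{449}{210}$ ($V = 3 - \frac{-247 + 609}{170 + 250} = 3 - \frac{362}{420} = 3 - 362 \cdot \frac{1}{420} = 3 - \frac{181}{210} = \frac{449}{210} \approx 2.1381$)
$-1642 + V = -1642 + \frac{449}{210} = - \frac{344371}{210}$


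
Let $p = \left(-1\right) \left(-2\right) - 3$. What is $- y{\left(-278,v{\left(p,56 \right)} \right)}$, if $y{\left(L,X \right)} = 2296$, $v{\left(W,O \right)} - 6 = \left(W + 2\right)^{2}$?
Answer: $-2296$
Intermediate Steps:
$p = -1$ ($p = 2 - 3 = -1$)
$v{\left(W,O \right)} = 6 + \left(2 + W\right)^{2}$ ($v{\left(W,O \right)} = 6 + \left(W + 2\right)^{2} = 6 + \left(2 + W\right)^{2}$)
$- y{\left(-278,v{\left(p,56 \right)} \right)} = \left(-1\right) 2296 = -2296$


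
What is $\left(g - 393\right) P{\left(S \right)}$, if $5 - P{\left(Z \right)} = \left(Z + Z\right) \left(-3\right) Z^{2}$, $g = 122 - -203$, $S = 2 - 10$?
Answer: $208556$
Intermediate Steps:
$S = -8$ ($S = 2 - 10 = -8$)
$g = 325$ ($g = 122 + 203 = 325$)
$P{\left(Z \right)} = 5 + 6 Z^{3}$ ($P{\left(Z \right)} = 5 - \left(Z + Z\right) \left(-3\right) Z^{2} = 5 - 2 Z \left(-3\right) Z^{2} = 5 - - 6 Z Z^{2} = 5 - - 6 Z^{3} = 5 + 6 Z^{3}$)
$\left(g - 393\right) P{\left(S \right)} = \left(325 - 393\right) \left(5 + 6 \left(-8\right)^{3}\right) = - 68 \left(5 + 6 \left(-512\right)\right) = - 68 \left(5 - 3072\right) = \left(-68\right) \left(-3067\right) = 208556$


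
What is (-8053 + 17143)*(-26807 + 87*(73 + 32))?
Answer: -160638480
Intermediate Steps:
(-8053 + 17143)*(-26807 + 87*(73 + 32)) = 9090*(-26807 + 87*105) = 9090*(-26807 + 9135) = 9090*(-17672) = -160638480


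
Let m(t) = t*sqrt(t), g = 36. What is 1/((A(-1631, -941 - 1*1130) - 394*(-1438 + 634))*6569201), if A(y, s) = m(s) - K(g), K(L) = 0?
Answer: I/(6569201*(2071*sqrt(2071) + 316776*I)) ≈ 4.4147e-13 + 1.3135e-13*I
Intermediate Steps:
m(t) = t**(3/2)
A(y, s) = s**(3/2) (A(y, s) = s**(3/2) - 1*0 = s**(3/2) + 0 = s**(3/2))
1/((A(-1631, -941 - 1*1130) - 394*(-1438 + 634))*6569201) = 1/((-941 - 1*1130)**(3/2) - 394*(-1438 + 634)*6569201) = (1/6569201)/((-941 - 1130)**(3/2) - 394*(-804)) = (1/6569201)/((-2071)**(3/2) + 316776) = (1/6569201)/(-2071*I*sqrt(2071) + 316776) = (1/6569201)/(316776 - 2071*I*sqrt(2071)) = 1/(6569201*(316776 - 2071*I*sqrt(2071)))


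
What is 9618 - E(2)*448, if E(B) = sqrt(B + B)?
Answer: 8722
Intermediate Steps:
E(B) = sqrt(2)*sqrt(B) (E(B) = sqrt(2*B) = sqrt(2)*sqrt(B))
9618 - E(2)*448 = 9618 - sqrt(2)*sqrt(2)*448 = 9618 - 2*448 = 9618 - 1*896 = 9618 - 896 = 8722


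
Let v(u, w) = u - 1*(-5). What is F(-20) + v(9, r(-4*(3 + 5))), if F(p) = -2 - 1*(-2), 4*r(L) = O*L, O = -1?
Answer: 14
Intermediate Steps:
r(L) = -L/4 (r(L) = (-L)/4 = -L/4)
v(u, w) = 5 + u (v(u, w) = u + 5 = 5 + u)
F(p) = 0 (F(p) = -2 + 2 = 0)
F(-20) + v(9, r(-4*(3 + 5))) = 0 + (5 + 9) = 0 + 14 = 14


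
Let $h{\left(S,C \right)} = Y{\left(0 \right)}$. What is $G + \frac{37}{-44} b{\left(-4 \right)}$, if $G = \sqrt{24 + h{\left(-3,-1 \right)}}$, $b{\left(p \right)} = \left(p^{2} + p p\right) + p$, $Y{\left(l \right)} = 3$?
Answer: $- \frac{259}{11} + 3 \sqrt{3} \approx -18.349$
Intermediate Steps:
$h{\left(S,C \right)} = 3$
$b{\left(p \right)} = p + 2 p^{2}$ ($b{\left(p \right)} = \left(p^{2} + p^{2}\right) + p = 2 p^{2} + p = p + 2 p^{2}$)
$G = 3 \sqrt{3}$ ($G = \sqrt{24 + 3} = \sqrt{27} = 3 \sqrt{3} \approx 5.1962$)
$G + \frac{37}{-44} b{\left(-4 \right)} = 3 \sqrt{3} + \frac{37}{-44} \left(- 4 \left(1 + 2 \left(-4\right)\right)\right) = 3 \sqrt{3} + 37 \left(- \frac{1}{44}\right) \left(- 4 \left(1 - 8\right)\right) = 3 \sqrt{3} - \frac{37 \left(\left(-4\right) \left(-7\right)\right)}{44} = 3 \sqrt{3} - \frac{259}{11} = - \frac{259}{11} + 3 \sqrt{3}$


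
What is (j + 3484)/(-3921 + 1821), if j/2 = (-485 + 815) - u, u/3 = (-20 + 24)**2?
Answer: -1012/525 ≈ -1.9276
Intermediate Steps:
u = 48 (u = 3*(-20 + 24)**2 = 3*4**2 = 3*16 = 48)
j = 564 (j = 2*((-485 + 815) - 1*48) = 2*(330 - 48) = 2*282 = 564)
(j + 3484)/(-3921 + 1821) = (564 + 3484)/(-3921 + 1821) = 4048/(-2100) = 4048*(-1/2100) = -1012/525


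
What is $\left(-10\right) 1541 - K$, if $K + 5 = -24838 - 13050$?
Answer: $22483$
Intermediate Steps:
$K = -37893$ ($K = -5 - 37888 = -37893$)
$\left(-10\right) 1541 - K = \left(-10\right) 1541 - -37893 = -15410 + 37893 = 22483$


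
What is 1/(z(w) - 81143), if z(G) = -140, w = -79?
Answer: -1/81283 ≈ -1.2303e-5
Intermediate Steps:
1/(z(w) - 81143) = 1/(-140 - 81143) = 1/(-81283) = -1/81283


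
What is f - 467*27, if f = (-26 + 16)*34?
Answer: -12949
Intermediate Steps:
f = -340 (f = -10*34 = -340)
f - 467*27 = -340 - 467*27 = -340 - 1*12609 = -340 - 12609 = -12949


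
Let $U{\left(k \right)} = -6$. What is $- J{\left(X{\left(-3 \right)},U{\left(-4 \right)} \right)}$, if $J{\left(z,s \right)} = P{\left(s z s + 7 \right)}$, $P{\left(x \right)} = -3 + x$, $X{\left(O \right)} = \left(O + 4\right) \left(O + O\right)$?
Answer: $212$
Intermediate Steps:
$X{\left(O \right)} = 2 O \left(4 + O\right)$ ($X{\left(O \right)} = \left(4 + O\right) 2 O = 2 O \left(4 + O\right)$)
$J{\left(z,s \right)} = 4 + z s^{2}$ ($J{\left(z,s \right)} = -3 + \left(s z s + 7\right) = -3 + \left(z s^{2} + 7\right) = -3 + \left(7 + z s^{2}\right) = 4 + z s^{2}$)
$- J{\left(X{\left(-3 \right)},U{\left(-4 \right)} \right)} = - (4 + 2 \left(-3\right) \left(4 - 3\right) \left(-6\right)^{2}) = - (4 + 2 \left(-3\right) 1 \cdot 36) = - (4 - 216) = \left(-1\right) \left(-212\right) = 212$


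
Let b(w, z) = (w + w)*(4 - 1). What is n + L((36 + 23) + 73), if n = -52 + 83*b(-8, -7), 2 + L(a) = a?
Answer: -3906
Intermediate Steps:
L(a) = -2 + a
b(w, z) = 6*w (b(w, z) = (2*w)*3 = 6*w)
n = -4036 (n = -52 + 83*(6*(-8)) = -52 + 83*(-48) = -52 - 3984 = -4036)
n + L((36 + 23) + 73) = -4036 + (-2 + ((36 + 23) + 73)) = -4036 + (-2 + (59 + 73)) = -4036 + (-2 + 132) = -4036 + 130 = -3906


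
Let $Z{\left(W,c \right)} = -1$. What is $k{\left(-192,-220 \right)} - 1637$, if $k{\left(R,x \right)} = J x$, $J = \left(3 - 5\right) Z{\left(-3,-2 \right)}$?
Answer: $-2077$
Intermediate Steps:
$J = 2$ ($J = \left(3 - 5\right) \left(-1\right) = \left(-2\right) \left(-1\right) = 2$)
$k{\left(R,x \right)} = 2 x$
$k{\left(-192,-220 \right)} - 1637 = 2 \left(-220\right) - 1637 = -440 - 1637 = -2077$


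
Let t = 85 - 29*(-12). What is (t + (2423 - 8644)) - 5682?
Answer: -11470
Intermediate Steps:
t = 433 (t = 85 + 348 = 433)
(t + (2423 - 8644)) - 5682 = (433 + (2423 - 8644)) - 5682 = (433 - 6221) - 5682 = -5788 - 5682 = -11470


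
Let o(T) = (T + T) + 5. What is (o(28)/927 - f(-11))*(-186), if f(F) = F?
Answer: -635996/309 ≈ -2058.2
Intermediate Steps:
o(T) = 5 + 2*T (o(T) = 2*T + 5 = 5 + 2*T)
(o(28)/927 - f(-11))*(-186) = ((5 + 2*28)/927 - 1*(-11))*(-186) = ((5 + 56)*(1/927) + 11)*(-186) = (61*(1/927) + 11)*(-186) = (61/927 + 11)*(-186) = (10258/927)*(-186) = -635996/309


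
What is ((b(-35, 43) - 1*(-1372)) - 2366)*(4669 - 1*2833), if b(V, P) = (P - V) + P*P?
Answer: 1712988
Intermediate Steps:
b(V, P) = P + P² - V (b(V, P) = (P - V) + P² = P + P² - V)
((b(-35, 43) - 1*(-1372)) - 2366)*(4669 - 1*2833) = (((43 + 43² - 1*(-35)) - 1*(-1372)) - 2366)*(4669 - 1*2833) = (((43 + 1849 + 35) + 1372) - 2366)*(4669 - 2833) = ((1927 + 1372) - 2366)*1836 = (3299 - 2366)*1836 = 933*1836 = 1712988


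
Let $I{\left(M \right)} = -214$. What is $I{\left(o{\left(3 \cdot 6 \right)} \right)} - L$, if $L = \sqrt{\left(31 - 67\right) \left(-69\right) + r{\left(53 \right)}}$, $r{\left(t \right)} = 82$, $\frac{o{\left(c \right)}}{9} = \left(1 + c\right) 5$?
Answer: $-214 - \sqrt{2566} \approx -264.66$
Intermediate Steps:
$o{\left(c \right)} = 45 + 45 c$ ($o{\left(c \right)} = 9 \left(1 + c\right) 5 = 9 \left(5 + 5 c\right) = 45 + 45 c$)
$L = \sqrt{2566}$ ($L = \sqrt{\left(31 - 67\right) \left(-69\right) + 82} = \sqrt{\left(-36\right) \left(-69\right) + 82} = \sqrt{2484 + 82} = \sqrt{2566} \approx 50.656$)
$I{\left(o{\left(3 \cdot 6 \right)} \right)} - L = -214 - \sqrt{2566}$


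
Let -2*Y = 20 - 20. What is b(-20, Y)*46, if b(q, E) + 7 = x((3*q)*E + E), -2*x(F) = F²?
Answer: -322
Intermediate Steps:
x(F) = -F²/2
Y = 0 (Y = -(20 - 20)/2 = -½*0 = 0)
b(q, E) = -7 - (E + 3*E*q)²/2 (b(q, E) = -7 - ((3*q)*E + E)²/2 = -7 - (3*E*q + E)²/2 = -7 - (E + 3*E*q)²/2)
b(-20, Y)*46 = (-7 - ½*0²*(1 + 3*(-20))²)*46 = (-7 - ½*0*(1 - 60)²)*46 = (-7 - ½*0*(-59)²)*46 = (-7 - ½*0*3481)*46 = (-7 + 0)*46 = -7*46 = -322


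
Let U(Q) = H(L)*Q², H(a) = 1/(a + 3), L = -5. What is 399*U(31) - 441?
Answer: -384321/2 ≈ -1.9216e+5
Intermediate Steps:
H(a) = 1/(3 + a)
U(Q) = -Q²/2 (U(Q) = Q²/(3 - 5) = Q²/(-2) = -Q²/2)
399*U(31) - 441 = 399*(-½*31²) - 441 = 399*(-½*961) - 441 = 399*(-961/2) - 441 = -383439/2 - 441 = -384321/2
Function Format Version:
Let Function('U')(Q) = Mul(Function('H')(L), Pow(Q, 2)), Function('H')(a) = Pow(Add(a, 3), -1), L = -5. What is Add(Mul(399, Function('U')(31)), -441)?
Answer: Rational(-384321, 2) ≈ -1.9216e+5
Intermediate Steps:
Function('H')(a) = Pow(Add(3, a), -1)
Function('U')(Q) = Mul(Rational(-1, 2), Pow(Q, 2)) (Function('U')(Q) = Mul(Pow(Add(3, -5), -1), Pow(Q, 2)) = Mul(Pow(-2, -1), Pow(Q, 2)) = Mul(Rational(-1, 2), Pow(Q, 2)))
Add(Mul(399, Function('U')(31)), -441) = Add(Mul(399, Mul(Rational(-1, 2), Pow(31, 2))), -441) = Add(Mul(399, Mul(Rational(-1, 2), 961)), -441) = Add(Mul(399, Rational(-961, 2)), -441) = Add(Rational(-383439, 2), -441) = Rational(-384321, 2)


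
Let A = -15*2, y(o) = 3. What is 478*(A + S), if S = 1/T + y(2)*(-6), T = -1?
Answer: -23422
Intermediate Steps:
A = -30
S = -19 (S = 1/(-1) + 3*(-6) = -1 - 18 = -19)
478*(A + S) = 478*(-30 - 19) = 478*(-49) = -23422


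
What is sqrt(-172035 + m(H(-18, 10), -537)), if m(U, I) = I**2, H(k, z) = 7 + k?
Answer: 3*sqrt(12926) ≈ 341.08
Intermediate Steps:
sqrt(-172035 + m(H(-18, 10), -537)) = sqrt(-172035 + (-537)**2) = sqrt(-172035 + 288369) = sqrt(116334) = 3*sqrt(12926)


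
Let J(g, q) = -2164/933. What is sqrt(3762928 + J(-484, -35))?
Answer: 2*sqrt(818896353195)/933 ≈ 1939.8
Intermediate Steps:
J(g, q) = -2164/933 (J(g, q) = -2164*1/933 = -2164/933)
sqrt(3762928 + J(-484, -35)) = sqrt(3762928 - 2164/933) = sqrt(3510809660/933) = 2*sqrt(818896353195)/933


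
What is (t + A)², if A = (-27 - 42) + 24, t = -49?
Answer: 8836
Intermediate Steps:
A = -45 (A = -69 + 24 = -45)
(t + A)² = (-49 - 45)² = (-94)² = 8836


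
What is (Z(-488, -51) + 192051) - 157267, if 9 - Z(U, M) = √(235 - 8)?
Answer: 34793 - √227 ≈ 34778.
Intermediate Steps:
Z(U, M) = 9 - √227 (Z(U, M) = 9 - √(235 - 8) = 9 - √227)
(Z(-488, -51) + 192051) - 157267 = ((9 - √227) + 192051) - 157267 = (192060 - √227) - 157267 = 34793 - √227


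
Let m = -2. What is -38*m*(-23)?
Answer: -1748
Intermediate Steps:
-38*m*(-23) = -38*(-2)*(-23) = 76*(-23) = -1748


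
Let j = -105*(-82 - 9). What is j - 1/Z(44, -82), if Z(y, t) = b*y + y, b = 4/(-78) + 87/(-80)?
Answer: 45511245/4763 ≈ 9555.2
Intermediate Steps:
b = -3553/3120 (b = 4*(-1/78) + 87*(-1/80) = -2/39 - 87/80 = -3553/3120 ≈ -1.1388)
Z(y, t) = -433*y/3120 (Z(y, t) = -3553*y/3120 + y = -433*y/3120)
j = 9555 (j = -105*(-91) = -1*(-9555) = 9555)
j - 1/Z(44, -82) = 9555 - 1/((-433/3120*44)) = 9555 - 1/(-4763/780) = 9555 - 1*(-780/4763) = 9555 + 780/4763 = 45511245/4763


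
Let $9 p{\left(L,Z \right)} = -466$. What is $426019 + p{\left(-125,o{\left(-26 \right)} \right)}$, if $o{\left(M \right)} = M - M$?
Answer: $\frac{3833705}{9} \approx 4.2597 \cdot 10^{5}$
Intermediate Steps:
$o{\left(M \right)} = 0$
$p{\left(L,Z \right)} = - \frac{466}{9}$ ($p{\left(L,Z \right)} = \frac{1}{9} \left(-466\right) = - \frac{466}{9}$)
$426019 + p{\left(-125,o{\left(-26 \right)} \right)} = 426019 - \frac{466}{9} = \frac{3833705}{9}$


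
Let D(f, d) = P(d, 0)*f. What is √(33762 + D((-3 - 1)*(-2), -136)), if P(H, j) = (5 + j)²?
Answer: √33962 ≈ 184.29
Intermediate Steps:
D(f, d) = 25*f (D(f, d) = (5 + 0)²*f = 5²*f = 25*f)
√(33762 + D((-3 - 1)*(-2), -136)) = √(33762 + 25*((-3 - 1)*(-2))) = √(33762 + 25*(-4*(-2))) = √(33762 + 25*8) = √(33762 + 200) = √33962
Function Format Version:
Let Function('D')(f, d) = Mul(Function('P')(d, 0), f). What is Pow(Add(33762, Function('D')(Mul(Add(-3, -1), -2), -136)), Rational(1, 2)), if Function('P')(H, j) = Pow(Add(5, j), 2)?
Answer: Pow(33962, Rational(1, 2)) ≈ 184.29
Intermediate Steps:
Function('D')(f, d) = Mul(25, f) (Function('D')(f, d) = Mul(Pow(Add(5, 0), 2), f) = Mul(Pow(5, 2), f) = Mul(25, f))
Pow(Add(33762, Function('D')(Mul(Add(-3, -1), -2), -136)), Rational(1, 2)) = Pow(Add(33762, Mul(25, Mul(Add(-3, -1), -2))), Rational(1, 2)) = Pow(Add(33762, Mul(25, Mul(-4, -2))), Rational(1, 2)) = Pow(Add(33762, Mul(25, 8)), Rational(1, 2)) = Pow(Add(33762, 200), Rational(1, 2)) = Pow(33962, Rational(1, 2))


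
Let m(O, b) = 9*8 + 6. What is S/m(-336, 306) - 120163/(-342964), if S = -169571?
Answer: -29073687865/13375596 ≈ -2173.6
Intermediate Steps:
m(O, b) = 78 (m(O, b) = 72 + 6 = 78)
S/m(-336, 306) - 120163/(-342964) = -169571/78 - 120163/(-342964) = -169571*1/78 - 120163*(-1/342964) = -169571/78 + 120163/342964 = -29073687865/13375596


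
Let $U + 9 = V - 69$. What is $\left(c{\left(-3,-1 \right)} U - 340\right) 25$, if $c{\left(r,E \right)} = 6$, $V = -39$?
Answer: $-26050$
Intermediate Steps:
$U = -117$ ($U = -9 - 108 = -117$)
$\left(c{\left(-3,-1 \right)} U - 340\right) 25 = \left(6 \left(-117\right) - 340\right) 25 = \left(-702 - 340\right) 25 = \left(-1042\right) 25 = -26050$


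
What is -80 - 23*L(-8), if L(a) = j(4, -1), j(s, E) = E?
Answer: -57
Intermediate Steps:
L(a) = -1
-80 - 23*L(-8) = -80 - 23*(-1) = -80 + 23 = -57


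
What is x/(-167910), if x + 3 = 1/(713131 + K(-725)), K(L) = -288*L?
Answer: 1382896/77400717105 ≈ 1.7867e-5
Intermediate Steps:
x = -2765792/921931 (x = -3 + 1/(713131 - 288*(-725)) = -3 + 1/(713131 + 208800) = -3 + 1/921931 = -2765792/921931 ≈ -3.0000)
x/(-167910) = -2765792/921931/(-167910) = -2765792/921931*(-1/167910) = 1382896/77400717105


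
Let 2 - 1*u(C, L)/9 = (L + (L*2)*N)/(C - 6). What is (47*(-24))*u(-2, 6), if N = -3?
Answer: 17766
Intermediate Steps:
u(C, L) = 18 + 45*L/(-6 + C) (u(C, L) = 18 - 9*(L + (L*2)*(-3))/(C - 6) = 18 - 9*(L + (2*L)*(-3))/(-6 + C) = 18 - 9*(L - 6*L)/(-6 + C) = 18 - 9*(-5*L)/(-6 + C) = 18 - (-45)*L/(-6 + C) = 18 + 45*L/(-6 + C))
(47*(-24))*u(-2, 6) = (47*(-24))*(9*(-12 + 2*(-2) + 5*6)/(-6 - 2)) = -10152*(-12 - 4 + 30)/(-8) = -10152*(-1)*14/8 = -1128*(-63/4) = 17766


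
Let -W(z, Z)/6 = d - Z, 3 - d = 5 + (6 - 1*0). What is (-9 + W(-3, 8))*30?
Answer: 2610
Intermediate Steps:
d = -8 (d = 3 - (5 + (6 - 1*0)) = 3 - (5 + (6 + 0)) = 3 - (5 + 6) = 3 - 1*11 = 3 - 11 = -8)
W(z, Z) = 48 + 6*Z (W(z, Z) = -6*(-8 - Z) = 48 + 6*Z)
(-9 + W(-3, 8))*30 = (-9 + (48 + 6*8))*30 = (-9 + (48 + 48))*30 = (-9 + 96)*30 = 87*30 = 2610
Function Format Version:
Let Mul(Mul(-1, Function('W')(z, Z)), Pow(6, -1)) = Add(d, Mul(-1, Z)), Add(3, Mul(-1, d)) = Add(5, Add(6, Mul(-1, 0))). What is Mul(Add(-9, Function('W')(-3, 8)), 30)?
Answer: 2610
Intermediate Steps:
d = -8 (d = Add(3, Mul(-1, Add(5, Add(6, Mul(-1, 0))))) = Add(3, Mul(-1, Add(5, Add(6, 0)))) = Add(3, Mul(-1, Add(5, 6))) = Add(3, Mul(-1, 11)) = Add(3, -11) = -8)
Function('W')(z, Z) = Add(48, Mul(6, Z)) (Function('W')(z, Z) = Mul(-6, Add(-8, Mul(-1, Z))) = Add(48, Mul(6, Z)))
Mul(Add(-9, Function('W')(-3, 8)), 30) = Mul(Add(-9, Add(48, Mul(6, 8))), 30) = Mul(Add(-9, Add(48, 48)), 30) = Mul(Add(-9, 96), 30) = Mul(87, 30) = 2610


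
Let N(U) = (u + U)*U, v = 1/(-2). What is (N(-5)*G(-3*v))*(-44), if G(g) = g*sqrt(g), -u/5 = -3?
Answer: 1650*sqrt(6) ≈ 4041.7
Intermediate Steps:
v = -1/2 ≈ -0.50000
u = 15 (u = -5*(-3) = 15)
G(g) = g**(3/2)
N(U) = U*(15 + U) (N(U) = (15 + U)*U = U*(15 + U))
(N(-5)*G(-3*v))*(-44) = ((-5*(15 - 5))*(-3*(-1/2))**(3/2))*(-44) = ((-5*10)*(3/2)**(3/2))*(-44) = -75*sqrt(6)/2*(-44) = 1650*sqrt(6)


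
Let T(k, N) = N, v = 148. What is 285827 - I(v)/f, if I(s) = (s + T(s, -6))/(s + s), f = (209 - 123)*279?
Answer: 1015003689553/3551112 ≈ 2.8583e+5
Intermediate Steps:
f = 23994 (f = 86*279 = 23994)
I(s) = (-6 + s)/(2*s) (I(s) = (s - 6)/(s + s) = (-6 + s)/((2*s)) = (-6 + s)*(1/(2*s)) = (-6 + s)/(2*s))
285827 - I(v)/f = 285827 - (1/2)*(-6 + 148)/148/23994 = 285827 - (1/2)*(1/148)*142/23994 = 285827 - 71/(148*23994) = 285827 - 1*71/3551112 = 285827 - 71/3551112 = 1015003689553/3551112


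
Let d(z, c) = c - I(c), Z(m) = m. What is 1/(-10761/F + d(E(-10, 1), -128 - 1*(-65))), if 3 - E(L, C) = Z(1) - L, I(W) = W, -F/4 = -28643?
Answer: -114572/10761 ≈ -10.647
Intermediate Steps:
F = 114572 (F = -4*(-28643) = 114572)
E(L, C) = 2 + L (E(L, C) = 3 - (1 - L) = 3 + (-1 + L) = 2 + L)
d(z, c) = 0 (d(z, c) = c - c = 0)
1/(-10761/F + d(E(-10, 1), -128 - 1*(-65))) = 1/(-10761/114572 + 0) = 1/(-10761/114572) = -114572/10761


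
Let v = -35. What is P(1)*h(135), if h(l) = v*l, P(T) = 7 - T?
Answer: -28350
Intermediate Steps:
h(l) = -35*l
P(1)*h(135) = (7 - 1*1)*(-35*135) = (7 - 1)*(-4725) = 6*(-4725) = -28350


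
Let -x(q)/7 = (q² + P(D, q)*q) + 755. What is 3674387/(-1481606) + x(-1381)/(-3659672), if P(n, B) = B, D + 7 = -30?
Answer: 13060017797285/2711095996616 ≈ 4.8172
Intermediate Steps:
D = -37 (D = -7 - 30 = -37)
x(q) = -5285 - 14*q² (x(q) = -7*((q² + q*q) + 755) = -7*((q² + q²) + 755) = -7*(2*q² + 755) = -7*(755 + 2*q²) = -5285 - 14*q²)
3674387/(-1481606) + x(-1381)/(-3659672) = 3674387/(-1481606) + (-5285 - 14*(-1381)²)/(-3659672) = 3674387*(-1/1481606) + (-5285 - 14*1907161)*(-1/3659672) = -3674387/1481606 + (-5285 - 26700254)*(-1/3659672) = -3674387/1481606 - 26705539*(-1/3659672) = -3674387/1481606 + 26705539/3659672 = 13060017797285/2711095996616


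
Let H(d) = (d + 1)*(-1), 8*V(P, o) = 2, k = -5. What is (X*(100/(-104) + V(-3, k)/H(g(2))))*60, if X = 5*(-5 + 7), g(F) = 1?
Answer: -8475/13 ≈ -651.92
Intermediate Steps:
V(P, o) = 1/4 (V(P, o) = (1/8)*2 = 1/4)
H(d) = -1 - d (H(d) = (1 + d)*(-1) = -1 - d)
X = 10 (X = 5*2 = 10)
(X*(100/(-104) + V(-3, k)/H(g(2))))*60 = (10*(100/(-104) + 1/(4*(-1 - 1*1))))*60 = (10*(100*(-1/104) + 1/(4*(-1 - 1))))*60 = (10*(-25/26 + (1/4)/(-2)))*60 = (10*(-25/26 + (1/4)*(-1/2)))*60 = (10*(-25/26 - 1/8))*60 = (10*(-113/104))*60 = -565/52*60 = -8475/13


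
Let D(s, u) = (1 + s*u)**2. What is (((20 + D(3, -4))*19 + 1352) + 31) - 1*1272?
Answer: 2790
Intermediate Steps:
(((20 + D(3, -4))*19 + 1352) + 31) - 1*1272 = (((20 + (1 + 3*(-4))**2)*19 + 1352) + 31) - 1*1272 = (((20 + (1 - 12)**2)*19 + 1352) + 31) - 1272 = (((20 + (-11)**2)*19 + 1352) + 31) - 1272 = (((20 + 121)*19 + 1352) + 31) - 1272 = ((141*19 + 1352) + 31) - 1272 = ((2679 + 1352) + 31) - 1272 = (4031 + 31) - 1272 = 4062 - 1272 = 2790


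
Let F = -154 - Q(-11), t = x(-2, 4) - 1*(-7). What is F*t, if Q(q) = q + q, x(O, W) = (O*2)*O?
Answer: -1980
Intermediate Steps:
x(O, W) = 2*O**2 (x(O, W) = (2*O)*O = 2*O**2)
Q(q) = 2*q
t = 15 (t = 2*(-2)**2 - 1*(-7) = 2*4 + 7 = 8 + 7 = 15)
F = -132 (F = -154 - 2*(-11) = -154 - 1*(-22) = -154 + 22 = -132)
F*t = -132*15 = -1980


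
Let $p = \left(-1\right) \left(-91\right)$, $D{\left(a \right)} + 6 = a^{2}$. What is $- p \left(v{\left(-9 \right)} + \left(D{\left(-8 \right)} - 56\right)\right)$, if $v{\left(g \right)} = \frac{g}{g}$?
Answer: $-273$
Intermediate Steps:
$v{\left(g \right)} = 1$
$D{\left(a \right)} = -6 + a^{2}$
$p = 91$
$- p \left(v{\left(-9 \right)} + \left(D{\left(-8 \right)} - 56\right)\right) = \left(-1\right) 91 \left(1 - \left(62 - 64\right)\right) = - 91 \left(1 + \left(\left(-6 + 64\right) - 56\right)\right) = - 91 \left(1 + \left(58 - 56\right)\right) = - 91 \left(1 + 2\right) = \left(-91\right) 3 = -273$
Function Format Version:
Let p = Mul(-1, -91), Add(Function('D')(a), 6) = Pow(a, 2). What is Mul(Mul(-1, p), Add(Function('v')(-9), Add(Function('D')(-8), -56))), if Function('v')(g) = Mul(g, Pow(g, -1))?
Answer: -273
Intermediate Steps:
Function('v')(g) = 1
Function('D')(a) = Add(-6, Pow(a, 2))
p = 91
Mul(Mul(-1, p), Add(Function('v')(-9), Add(Function('D')(-8), -56))) = Mul(Mul(-1, 91), Add(1, Add(Add(-6, Pow(-8, 2)), -56))) = Mul(-91, Add(1, Add(Add(-6, 64), -56))) = Mul(-91, Add(1, Add(58, -56))) = Mul(-91, Add(1, 2)) = Mul(-91, 3) = -273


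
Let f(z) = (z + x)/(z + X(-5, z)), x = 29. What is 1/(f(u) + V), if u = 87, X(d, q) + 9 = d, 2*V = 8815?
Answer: 146/643727 ≈ 0.00022680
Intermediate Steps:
V = 8815/2 (V = (½)*8815 = 8815/2 ≈ 4407.5)
X(d, q) = -9 + d
f(z) = (29 + z)/(-14 + z) (f(z) = (z + 29)/(z + (-9 - 5)) = (29 + z)/(z - 14) = (29 + z)/(-14 + z))
1/(f(u) + V) = 1/((29 + 87)/(-14 + 87) + 8815/2) = 1/(116/73 + 8815/2) = 1/(643727/146) = 146/643727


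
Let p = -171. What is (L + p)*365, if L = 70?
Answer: -36865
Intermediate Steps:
(L + p)*365 = (70 - 171)*365 = -101*365 = -36865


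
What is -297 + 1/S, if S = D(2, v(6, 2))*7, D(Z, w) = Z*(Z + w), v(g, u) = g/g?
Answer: -12473/42 ≈ -296.98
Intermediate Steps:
v(g, u) = 1
S = 42 (S = (2*(2 + 1))*7 = (2*3)*7 = 6*7 = 42)
-297 + 1/S = -297 + 1/42 = -12473/42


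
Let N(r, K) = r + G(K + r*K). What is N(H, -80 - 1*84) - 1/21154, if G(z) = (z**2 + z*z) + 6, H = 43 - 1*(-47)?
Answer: 9423084161791/21154 ≈ 4.4545e+8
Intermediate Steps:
H = 90 (H = 43 + 47 = 90)
G(z) = 6 + 2*z**2 (G(z) = (z**2 + z**2) + 6 = 2*z**2 + 6 = 6 + 2*z**2)
N(r, K) = 6 + r + 2*(K + K*r)**2 (N(r, K) = r + (6 + 2*(K + r*K)**2) = r + (6 + 2*(K + K*r)**2) = 6 + r + 2*(K + K*r)**2)
N(H, -80 - 1*84) - 1/21154 = (6 + 90 + 2*(-80 - 1*84)**2*(1 + 90)**2) - 1/21154 = (6 + 90 + 2*(-80 - 84)**2*91**2) - 1*1/21154 = (6 + 90 + 2*(-164)**2*8281) - 1/21154 = (6 + 90 + 2*26896*8281) - 1/21154 = (6 + 90 + 445451552) - 1/21154 = 445451648 - 1/21154 = 9423084161791/21154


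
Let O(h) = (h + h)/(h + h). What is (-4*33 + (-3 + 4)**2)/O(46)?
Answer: -131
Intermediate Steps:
O(h) = 1 (O(h) = (2*h)/((2*h)) = (2*h)*(1/(2*h)) = 1)
(-4*33 + (-3 + 4)**2)/O(46) = (-4*33 + (-3 + 4)**2)/1 = (-132 + 1**2)*1 = (-132 + 1)*1 = -131*1 = -131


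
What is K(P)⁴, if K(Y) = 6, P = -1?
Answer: 1296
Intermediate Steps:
K(P)⁴ = 6⁴ = 1296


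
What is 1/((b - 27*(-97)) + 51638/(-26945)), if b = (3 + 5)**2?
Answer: 26945/72241797 ≈ 0.00037298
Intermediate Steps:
b = 64 (b = 8**2 = 64)
1/((b - 27*(-97)) + 51638/(-26945)) = 1/((64 - 27*(-97)) + 51638/(-26945)) = 1/((64 + 2619) + 51638*(-1/26945)) = 1/(2683 - 51638/26945) = 1/(72241797/26945) = 26945/72241797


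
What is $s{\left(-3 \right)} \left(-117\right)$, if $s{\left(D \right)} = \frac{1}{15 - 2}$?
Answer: $-9$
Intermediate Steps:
$s{\left(D \right)} = \frac{1}{13}$
$s{\left(-3 \right)} \left(-117\right) = \frac{1}{13} \left(-117\right) = -9$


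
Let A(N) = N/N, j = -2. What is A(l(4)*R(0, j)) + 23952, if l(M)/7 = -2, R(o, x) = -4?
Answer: 23953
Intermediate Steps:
l(M) = -14 (l(M) = 7*(-2) = -14)
A(N) = 1
A(l(4)*R(0, j)) + 23952 = 1 + 23952 = 23953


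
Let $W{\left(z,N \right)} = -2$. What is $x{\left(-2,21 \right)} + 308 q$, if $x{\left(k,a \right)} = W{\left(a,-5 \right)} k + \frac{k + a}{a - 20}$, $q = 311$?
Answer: $95811$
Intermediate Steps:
$x{\left(k,a \right)} = - 2 k + \frac{a + k}{-20 + a}$ ($x{\left(k,a \right)} = - 2 k + \frac{k + a}{a - 20} = - 2 k + \frac{a + k}{-20 + a}$)
$x{\left(-2,21 \right)} + 308 q = \frac{21 + 41 \left(-2\right) - 42 \left(-2\right)}{-20 + 21} + 308 \cdot 311 = \frac{21 - 82 + 84}{1} + 95788 = 1 \cdot 23 + 95788 = 23 + 95788 = 95811$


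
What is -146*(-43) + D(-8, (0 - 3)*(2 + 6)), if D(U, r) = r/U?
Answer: 6281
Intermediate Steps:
-146*(-43) + D(-8, (0 - 3)*(2 + 6)) = -146*(-43) + ((0 - 3)*(2 + 6))/(-8) = 6278 - 3*8*(-⅛) = 6278 - 24*(-⅛) = 6278 + 3 = 6281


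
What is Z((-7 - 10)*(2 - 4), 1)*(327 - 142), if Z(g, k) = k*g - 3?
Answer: 5735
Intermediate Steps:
Z(g, k) = -3 + g*k (Z(g, k) = g*k - 3 = -3 + g*k)
Z((-7 - 10)*(2 - 4), 1)*(327 - 142) = (-3 + ((-7 - 10)*(2 - 4))*1)*(327 - 142) = (-3 - 17*(-2)*1)*185 = (-3 + 34*1)*185 = (-3 + 34)*185 = 31*185 = 5735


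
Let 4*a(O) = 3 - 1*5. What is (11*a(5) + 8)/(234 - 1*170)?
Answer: 5/128 ≈ 0.039063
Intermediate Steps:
a(O) = -½ (a(O) = (3 - 1*5)/4 = (3 - 5)/4 = (¼)*(-2) = -½)
(11*a(5) + 8)/(234 - 1*170) = (11*(-½) + 8)/(234 - 1*170) = (-11/2 + 8)/(234 - 170) = (5/2)/64 = (5/2)*(1/64) = 5/128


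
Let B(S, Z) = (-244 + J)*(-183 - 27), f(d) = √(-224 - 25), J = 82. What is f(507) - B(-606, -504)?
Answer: -34020 + I*√249 ≈ -34020.0 + 15.78*I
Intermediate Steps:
f(d) = I*√249 (f(d) = √(-249) = I*√249)
B(S, Z) = 34020 (B(S, Z) = (-244 + 82)*(-183 - 27) = -162*(-210) = 34020)
f(507) - B(-606, -504) = I*√249 - 1*34020 = I*√249 - 34020 = -34020 + I*√249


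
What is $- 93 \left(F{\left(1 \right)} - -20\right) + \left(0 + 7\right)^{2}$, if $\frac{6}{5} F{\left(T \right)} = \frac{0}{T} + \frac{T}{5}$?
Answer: $- \frac{3653}{2} \approx -1826.5$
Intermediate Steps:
$F{\left(T \right)} = \frac{T}{6}$ ($F{\left(T \right)} = \frac{5 \left(\frac{0}{T} + \frac{T}{5}\right)}{6} = \frac{5 \left(0 + T \frac{1}{5}\right)}{6} = \frac{5 \left(0 + \frac{T}{5}\right)}{6} = \frac{5 \frac{T}{5}}{6} = \frac{T}{6}$)
$- 93 \left(F{\left(1 \right)} - -20\right) + \left(0 + 7\right)^{2} = - 93 \left(\frac{1}{6} \cdot 1 - -20\right) + \left(0 + 7\right)^{2} = - 93 \left(\frac{1}{6} + 20\right) + 7^{2} = \left(-93\right) \frac{121}{6} + 49 = - \frac{3751}{2} + 49 = - \frac{3653}{2}$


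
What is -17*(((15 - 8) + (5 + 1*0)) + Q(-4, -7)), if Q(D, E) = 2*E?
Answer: 34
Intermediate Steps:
-17*(((15 - 8) + (5 + 1*0)) + Q(-4, -7)) = -17*(((15 - 8) + (5 + 1*0)) + 2*(-7)) = -17*((7 + (5 + 0)) - 14) = -17*((7 + 5) - 14) = -17*(12 - 14) = -17*(-2) = 34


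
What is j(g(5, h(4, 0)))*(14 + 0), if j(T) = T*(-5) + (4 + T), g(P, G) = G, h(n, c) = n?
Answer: -168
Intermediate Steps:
j(T) = 4 - 4*T (j(T) = -5*T + (4 + T) = 4 - 4*T)
j(g(5, h(4, 0)))*(14 + 0) = (4 - 4*4)*(14 + 0) = (4 - 16)*14 = -12*14 = -168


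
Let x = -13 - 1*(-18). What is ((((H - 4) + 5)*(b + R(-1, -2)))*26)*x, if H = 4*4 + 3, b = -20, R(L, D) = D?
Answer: -57200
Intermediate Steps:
H = 19 (H = 16 + 3 = 19)
x = 5 (x = -13 + 18 = 5)
((((H - 4) + 5)*(b + R(-1, -2)))*26)*x = ((((19 - 4) + 5)*(-20 - 2))*26)*5 = (((15 + 5)*(-22))*26)*5 = ((20*(-22))*26)*5 = -440*26*5 = -11440*5 = -57200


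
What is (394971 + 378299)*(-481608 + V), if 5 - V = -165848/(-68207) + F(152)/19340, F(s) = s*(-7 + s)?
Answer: -24562863089270070990/65956169 ≈ -3.7241e+11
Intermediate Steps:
V = 94241715/65956169 (V = 5 - (-165848/(-68207) + (152*(-7 + 152))/19340) = 5 - (-165848*(-1/68207) + (152*145)*(1/19340)) = 5 - (165848/68207 + 22040*(1/19340)) = 5 - (165848/68207 + 1102/967) = 5 - 1*235539130/65956169 = 5 - 235539130/65956169 = 94241715/65956169 ≈ 1.4289)
(394971 + 378299)*(-481608 + V) = (394971 + 378299)*(-481608 + 94241715/65956169) = 773270*(-31764924398037/65956169) = -24562863089270070990/65956169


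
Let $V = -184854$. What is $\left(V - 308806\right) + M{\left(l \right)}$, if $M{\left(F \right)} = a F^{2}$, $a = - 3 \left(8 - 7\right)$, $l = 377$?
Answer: $-920047$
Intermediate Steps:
$a = -3$ ($a = \left(-3\right) 1 = -3$)
$M{\left(F \right)} = - 3 F^{2}$
$\left(V - 308806\right) + M{\left(l \right)} = \left(-184854 - 308806\right) - 3 \cdot 377^{2} = -493660 - 426387 = -920047$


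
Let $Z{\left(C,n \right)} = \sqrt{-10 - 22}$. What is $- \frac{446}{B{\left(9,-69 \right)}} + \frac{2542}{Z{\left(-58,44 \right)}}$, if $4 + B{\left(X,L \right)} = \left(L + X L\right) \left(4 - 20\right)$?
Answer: $- \frac{223}{5518} - \frac{1271 i \sqrt{2}}{4} \approx -0.040413 - 449.37 i$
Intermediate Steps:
$B{\left(X,L \right)} = -4 - 16 L - 16 L X$ ($B{\left(X,L \right)} = -4 + \left(L + X L\right) \left(4 - 20\right) = -4 + \left(L + L X\right) \left(-16\right) = -4 - \left(16 L + 16 L X\right) = -4 - 16 L - 16 L X$)
$Z{\left(C,n \right)} = 4 i \sqrt{2}$ ($Z{\left(C,n \right)} = \sqrt{-32} = 4 i \sqrt{2}$)
$- \frac{446}{B{\left(9,-69 \right)}} + \frac{2542}{Z{\left(-58,44 \right)}} = - \frac{446}{-4 - -1104 - \left(-1104\right) 9} + \frac{2542}{4 i \sqrt{2}} = - \frac{446}{-4 + 1104 + 9936} + 2542 \left(- \frac{i \sqrt{2}}{8}\right) = - \frac{446}{11036} - \frac{1271 i \sqrt{2}}{4} = \left(-446\right) \frac{1}{11036} - \frac{1271 i \sqrt{2}}{4} = - \frac{223}{5518} - \frac{1271 i \sqrt{2}}{4}$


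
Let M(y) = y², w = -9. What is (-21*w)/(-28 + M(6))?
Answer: 189/8 ≈ 23.625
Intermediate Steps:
(-21*w)/(-28 + M(6)) = (-21*(-9))/(-28 + 6²) = 189/(-28 + 36) = 189/8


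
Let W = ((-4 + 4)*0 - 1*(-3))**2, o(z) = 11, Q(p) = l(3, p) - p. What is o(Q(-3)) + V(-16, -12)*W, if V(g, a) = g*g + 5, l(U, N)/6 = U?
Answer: 2360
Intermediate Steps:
l(U, N) = 6*U
Q(p) = 18 - p (Q(p) = 6*3 - p = 18 - p)
V(g, a) = 5 + g**2 (V(g, a) = g**2 + 5 = 5 + g**2)
W = 9 (W = (0*0 + 3)**2 = (0 + 3)**2 = 3**2 = 9)
o(Q(-3)) + V(-16, -12)*W = 11 + (5 + (-16)**2)*9 = 11 + (5 + 256)*9 = 11 + 261*9 = 11 + 2349 = 2360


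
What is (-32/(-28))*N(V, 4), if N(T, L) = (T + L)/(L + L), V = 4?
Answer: 8/7 ≈ 1.1429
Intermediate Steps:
N(T, L) = (L + T)/(2*L) (N(T, L) = (L + T)/((2*L)) = (L + T)*(1/(2*L)) = (L + T)/(2*L))
(-32/(-28))*N(V, 4) = (-32/(-28))*((½)*(4 + 4)/4) = (-32*(-1)/28)*((½)*(¼)*8) = -16*(-1/14)*1 = (8/7)*1 = 8/7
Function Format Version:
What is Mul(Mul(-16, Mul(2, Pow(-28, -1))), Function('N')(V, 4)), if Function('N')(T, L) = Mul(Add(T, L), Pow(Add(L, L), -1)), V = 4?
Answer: Rational(8, 7) ≈ 1.1429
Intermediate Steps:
Function('N')(T, L) = Mul(Rational(1, 2), Pow(L, -1), Add(L, T)) (Function('N')(T, L) = Mul(Add(L, T), Pow(Mul(2, L), -1)) = Mul(Add(L, T), Mul(Rational(1, 2), Pow(L, -1))) = Mul(Rational(1, 2), Pow(L, -1), Add(L, T)))
Mul(Mul(-16, Mul(2, Pow(-28, -1))), Function('N')(V, 4)) = Mul(Mul(-16, Mul(2, Pow(-28, -1))), Mul(Rational(1, 2), Pow(4, -1), Add(4, 4))) = Mul(Mul(-16, Mul(2, Rational(-1, 28))), Mul(Rational(1, 2), Rational(1, 4), 8)) = Mul(Mul(-16, Rational(-1, 14)), 1) = Mul(Rational(8, 7), 1) = Rational(8, 7)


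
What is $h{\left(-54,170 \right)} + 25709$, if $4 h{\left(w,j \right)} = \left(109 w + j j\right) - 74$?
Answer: $31444$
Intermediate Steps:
$h{\left(w,j \right)} = - \frac{37}{2} + \frac{j^{2}}{4} + \frac{109 w}{4}$ ($h{\left(w,j \right)} = \frac{\left(109 w + j j\right) - 74}{4} = \frac{\left(109 w + j^{2}\right) - 74}{4} = \frac{\left(j^{2} + 109 w\right) - 74}{4} = \frac{-74 + j^{2} + 109 w}{4} = - \frac{37}{2} + \frac{j^{2}}{4} + \frac{109 w}{4}$)
$h{\left(-54,170 \right)} + 25709 = \left(- \frac{37}{2} + \frac{170^{2}}{4} + \frac{109}{4} \left(-54\right)\right) + 25709 = \left(- \frac{37}{2} + \frac{1}{4} \cdot 28900 - \frac{2943}{2}\right) + 25709 = \left(- \frac{37}{2} + 7225 - \frac{2943}{2}\right) + 25709 = 5735 + 25709 = 31444$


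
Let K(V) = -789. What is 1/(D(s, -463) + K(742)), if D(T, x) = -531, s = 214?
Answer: -1/1320 ≈ -0.00075758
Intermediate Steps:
1/(D(s, -463) + K(742)) = 1/(-531 - 789) = 1/(-1320) = -1/1320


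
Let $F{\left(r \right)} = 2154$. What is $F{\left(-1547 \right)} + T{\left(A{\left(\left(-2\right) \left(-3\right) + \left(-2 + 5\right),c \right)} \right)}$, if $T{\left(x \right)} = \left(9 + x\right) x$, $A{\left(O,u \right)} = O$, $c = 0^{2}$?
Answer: $2316$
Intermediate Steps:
$c = 0$
$T{\left(x \right)} = x \left(9 + x\right)$
$F{\left(-1547 \right)} + T{\left(A{\left(\left(-2\right) \left(-3\right) + \left(-2 + 5\right),c \right)} \right)} = 2154 + \left(\left(-2\right) \left(-3\right) + \left(-2 + 5\right)\right) \left(9 + \left(\left(-2\right) \left(-3\right) + \left(-2 + 5\right)\right)\right) = 2154 + \left(6 + 3\right) \left(9 + \left(6 + 3\right)\right) = 2154 + 9 \left(9 + 9\right) = 2154 + 9 \cdot 18 = 2154 + 162 = 2316$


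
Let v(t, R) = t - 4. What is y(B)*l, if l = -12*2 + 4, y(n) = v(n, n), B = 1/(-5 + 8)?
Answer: 220/3 ≈ 73.333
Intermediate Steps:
v(t, R) = -4 + t
B = ⅓ (B = 1/3 = ⅓ ≈ 0.33333)
y(n) = -4 + n
l = -20 (l = -24 + 4 = -20)
y(B)*l = (-4 + ⅓)*(-20) = -11/3*(-20) = 220/3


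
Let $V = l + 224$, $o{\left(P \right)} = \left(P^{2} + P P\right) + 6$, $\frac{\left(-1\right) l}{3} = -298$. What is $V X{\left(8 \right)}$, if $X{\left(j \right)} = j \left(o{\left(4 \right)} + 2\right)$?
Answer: $357760$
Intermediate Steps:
$l = 894$ ($l = \left(-3\right) \left(-298\right) = 894$)
$o{\left(P \right)} = 6 + 2 P^{2}$ ($o{\left(P \right)} = \left(P^{2} + P^{2}\right) + 6 = 2 P^{2} + 6 = 6 + 2 P^{2}$)
$X{\left(j \right)} = 40 j$ ($X{\left(j \right)} = j \left(\left(6 + 2 \cdot 4^{2}\right) + 2\right) = j \left(\left(6 + 2 \cdot 16\right) + 2\right) = j \left(\left(6 + 32\right) + 2\right) = j \left(38 + 2\right) = j 40 = 40 j$)
$V = 1118$ ($V = 894 + 224 = 1118$)
$V X{\left(8 \right)} = 1118 \cdot 40 \cdot 8 = 1118 \cdot 320 = 357760$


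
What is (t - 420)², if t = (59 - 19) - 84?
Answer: 215296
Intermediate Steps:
t = -44 (t = 40 - 84 = -44)
(t - 420)² = (-44 - 420)² = (-464)² = 215296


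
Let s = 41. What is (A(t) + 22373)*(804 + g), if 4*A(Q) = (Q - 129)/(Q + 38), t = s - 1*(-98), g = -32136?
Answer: -41358485434/59 ≈ -7.0099e+8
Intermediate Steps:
t = 139 (t = 41 - 1*(-98) = 41 + 98 = 139)
A(Q) = (-129 + Q)/(4*(38 + Q)) (A(Q) = ((Q - 129)/(Q + 38))/4 = ((-129 + Q)/(38 + Q))/4 = (-129 + Q)/(4*(38 + Q)))
(A(t) + 22373)*(804 + g) = ((-129 + 139)/(4*(38 + 139)) + 22373)*(804 - 32136) = ((¼)*10/177 + 22373)*(-31332) = ((¼)*(1/177)*10 + 22373)*(-31332) = (5/354 + 22373)*(-31332) = (7920047/354)*(-31332) = -41358485434/59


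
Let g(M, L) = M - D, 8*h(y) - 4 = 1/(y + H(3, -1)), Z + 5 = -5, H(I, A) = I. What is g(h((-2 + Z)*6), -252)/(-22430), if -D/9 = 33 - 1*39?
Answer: 29533/12381360 ≈ 0.0023853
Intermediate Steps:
D = 54 (D = -9*(33 - 1*39) = -9*(33 - 39) = -9*(-6) = 54)
Z = -10 (Z = -5 - 5 = -10)
h(y) = ½ + 1/(8*(3 + y)) (h(y) = ½ + 1/(8*(y + 3)) = ½ + 1/(8*(3 + y)))
g(M, L) = -54 + M (g(M, L) = M - 1*54 = M - 54 = -54 + M)
g(h((-2 + Z)*6), -252)/(-22430) = (-54 + (13 + 4*((-2 - 10)*6))/(8*(3 + (-2 - 10)*6)))/(-22430) = (-54 + (13 + 4*(-12*6))/(8*(3 - 12*6)))*(-1/22430) = (-54 + (13 + 4*(-72))/(8*(3 - 72)))*(-1/22430) = (-54 + (⅛)*(13 - 288)/(-69))*(-1/22430) = (-54 + (⅛)*(-1/69)*(-275))*(-1/22430) = (-54 + 275/552)*(-1/22430) = -29533/552*(-1/22430) = 29533/12381360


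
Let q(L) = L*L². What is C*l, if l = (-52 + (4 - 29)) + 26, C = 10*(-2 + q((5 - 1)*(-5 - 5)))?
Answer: 32641020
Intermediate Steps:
q(L) = L³
C = -640020 (C = 10*(-2 + ((5 - 1)*(-5 - 5))³) = 10*(-2 + (4*(-10))³) = 10*(-2 + (-40)³) = 10*(-2 - 64000) = 10*(-64002) = -640020)
l = -51 (l = (-52 - 25) + 26 = -77 + 26 = -51)
C*l = -640020*(-51) = 32641020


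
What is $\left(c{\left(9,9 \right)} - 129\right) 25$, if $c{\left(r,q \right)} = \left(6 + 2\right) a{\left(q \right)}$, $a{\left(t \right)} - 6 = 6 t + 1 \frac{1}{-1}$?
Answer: $8575$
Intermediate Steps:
$a{\left(t \right)} = 5 + 6 t$ ($a{\left(t \right)} = 6 + \left(6 t + 1 \frac{1}{-1}\right) = 6 + \left(6 t + 1 \left(-1\right)\right) = 6 + \left(6 t - 1\right) = 6 + \left(-1 + 6 t\right) = 5 + 6 t$)
$c{\left(r,q \right)} = 40 + 48 q$ ($c{\left(r,q \right)} = \left(6 + 2\right) \left(5 + 6 q\right) = 8 \left(5 + 6 q\right) = 40 + 48 q$)
$\left(c{\left(9,9 \right)} - 129\right) 25 = \left(\left(40 + 48 \cdot 9\right) - 129\right) 25 = \left(\left(40 + 432\right) - 129\right) 25 = \left(472 - 129\right) 25 = 343 \cdot 25 = 8575$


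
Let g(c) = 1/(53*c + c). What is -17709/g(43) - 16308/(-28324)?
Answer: -291172826061/7081 ≈ -4.1120e+7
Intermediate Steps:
g(c) = 1/(54*c)
-17709/g(43) - 16308/(-28324) = -17709/((1/54)/43) - 16308/(-28324) = -17709/((1/54)*(1/43)) - 16308*(-1/28324) = -17709/1/2322 + 4077/7081 = -17709*2322 + 4077/7081 = -41120298 + 4077/7081 = -291172826061/7081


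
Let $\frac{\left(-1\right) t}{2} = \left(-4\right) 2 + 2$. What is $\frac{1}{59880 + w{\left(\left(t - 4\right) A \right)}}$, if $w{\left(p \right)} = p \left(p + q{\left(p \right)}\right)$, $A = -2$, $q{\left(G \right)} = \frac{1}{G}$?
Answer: $\frac{1}{60137} \approx 1.6629 \cdot 10^{-5}$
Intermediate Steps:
$t = 12$ ($t = - 2 \left(\left(-4\right) 2 + 2\right) = - 2 \left(-8 + 2\right) = \left(-2\right) \left(-6\right) = 12$)
$w{\left(p \right)} = p \left(p + \frac{1}{p}\right)$
$\frac{1}{59880 + w{\left(\left(t - 4\right) A \right)}} = \frac{1}{59880 + \left(1 + \left(\left(12 - 4\right) \left(-2\right)\right)^{2}\right)} = \frac{1}{59880 + \left(1 + \left(8 \left(-2\right)\right)^{2}\right)} = \frac{1}{59880 + \left(1 + \left(-16\right)^{2}\right)} = \frac{1}{59880 + \left(1 + 256\right)} = \frac{1}{59880 + 257} = \frac{1}{60137}$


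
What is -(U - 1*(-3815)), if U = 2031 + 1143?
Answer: -6989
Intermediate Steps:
U = 3174
-(U - 1*(-3815)) = -(3174 - 1*(-3815)) = -(3174 + 3815) = -1*6989 = -6989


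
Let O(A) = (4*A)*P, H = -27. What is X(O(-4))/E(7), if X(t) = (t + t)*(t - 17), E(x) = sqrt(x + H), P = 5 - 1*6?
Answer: 16*I*sqrt(5)/5 ≈ 7.1554*I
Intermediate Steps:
P = -1 (P = 5 - 6 = -1)
E(x) = sqrt(-27 + x) (E(x) = sqrt(x - 27) = sqrt(-27 + x))
O(A) = -4*A (O(A) = (4*A)*(-1) = -4*A)
X(t) = 2*t*(-17 + t) (X(t) = (2*t)*(-17 + t) = 2*t*(-17 + t))
X(O(-4))/E(7) = (2*(-4*(-4))*(-17 - 4*(-4)))/(sqrt(-27 + 7)) = (2*16*(-17 + 16))/(sqrt(-20)) = (2*16*(-1))/((2*I*sqrt(5))) = -(-16)*I*sqrt(5)/5 = 16*I*sqrt(5)/5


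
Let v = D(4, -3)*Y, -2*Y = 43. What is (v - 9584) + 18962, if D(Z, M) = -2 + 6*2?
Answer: 9163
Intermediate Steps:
D(Z, M) = 10 (D(Z, M) = -2 + 12 = 10)
Y = -43/2 (Y = -½*43 = -43/2 ≈ -21.500)
v = -215 (v = 10*(-43/2) = -215)
(v - 9584) + 18962 = (-215 - 9584) + 18962 = -9799 + 18962 = 9163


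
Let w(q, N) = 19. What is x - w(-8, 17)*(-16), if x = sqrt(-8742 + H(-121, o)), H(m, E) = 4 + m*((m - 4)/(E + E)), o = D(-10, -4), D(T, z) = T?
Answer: 304 + I*sqrt(37977)/2 ≈ 304.0 + 97.438*I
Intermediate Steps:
o = -10
H(m, E) = 4 + m*(-4 + m)/(2*E) (H(m, E) = 4 + m*((-4 + m)/((2*E))) = 4 + m*((-4 + m)*(1/(2*E))) = 4 + m*((-4 + m)/(2*E)) = 4 + m*(-4 + m)/(2*E))
x = I*sqrt(37977)/2 (x = sqrt(-8742 + (1/2)*((-121)**2 - 4*(-121) + 8*(-10))/(-10)) = sqrt(-8742 + (1/2)*(-1/10)*(14641 + 484 - 80)) = sqrt(-8742 + (1/2)*(-1/10)*15045) = sqrt(-8742 - 3009/4) = sqrt(-37977/4) = I*sqrt(37977)/2 ≈ 97.438*I)
x - w(-8, 17)*(-16) = I*sqrt(37977)/2 - 19*(-16) = I*sqrt(37977)/2 - 1*(-304) = I*sqrt(37977)/2 + 304 = 304 + I*sqrt(37977)/2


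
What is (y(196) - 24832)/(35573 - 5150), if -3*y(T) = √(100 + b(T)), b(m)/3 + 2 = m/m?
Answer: -24832/30423 - √97/91269 ≈ -0.81633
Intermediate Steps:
b(m) = -3 (b(m) = -6 + 3*(m/m) = -6 + 3*1 = -6 + 3 = -3)
y(T) = -√97/3 (y(T) = -√(100 - 3)/3 = -√97/3)
(y(196) - 24832)/(35573 - 5150) = (-√97/3 - 24832)/(35573 - 5150) = (-24832 - √97/3)/30423 = (-24832 - √97/3)*(1/30423) = -24832/30423 - √97/91269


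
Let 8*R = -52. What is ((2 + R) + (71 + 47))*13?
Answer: 2951/2 ≈ 1475.5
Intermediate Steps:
R = -13/2 (R = (⅛)*(-52) = -13/2 ≈ -6.5000)
((2 + R) + (71 + 47))*13 = ((2 - 13/2) + (71 + 47))*13 = (-9/2 + 118)*13 = (227/2)*13 = 2951/2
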